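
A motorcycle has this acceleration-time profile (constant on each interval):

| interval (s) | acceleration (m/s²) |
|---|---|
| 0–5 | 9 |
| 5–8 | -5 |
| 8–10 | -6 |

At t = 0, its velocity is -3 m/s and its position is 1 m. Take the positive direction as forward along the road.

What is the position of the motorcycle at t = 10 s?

244 m

On each constant-a segment, Δv = aΔt and Δx = v₀Δt + ½aΔt²; chain segment to segment.
0–5 s: v starts -3 m/s; Δx = -3·5 + ½·9·5² = 97.5 m; v ends 42 m/s.
5–8 s: v starts 42 m/s; Δx = 42·3 + ½·-5·3² = 103.5 m; v ends 27 m/s.
8–10 s: v starts 27 m/s; Δx = 27·2 + ½·-6·2² = 42 m; v ends 15 m/s.
x(10) = 1 + Σ Δx = 244 m.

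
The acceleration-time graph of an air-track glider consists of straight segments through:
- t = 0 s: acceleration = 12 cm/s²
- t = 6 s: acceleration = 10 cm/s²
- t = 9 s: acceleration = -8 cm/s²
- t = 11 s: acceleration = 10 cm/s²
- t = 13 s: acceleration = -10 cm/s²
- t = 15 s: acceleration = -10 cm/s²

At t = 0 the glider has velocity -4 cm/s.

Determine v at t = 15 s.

47 cm/s

Δv equals the area under the a-t graph; then v = v₀ + Δv.
0–6 s: ½(12 + 10)(6) = 66 cm/s
6–9 s: ½(10 + -8)(3) = 3 cm/s
9–11 s: ½(-8 + 10)(2) = 2 cm/s
11–13 s: ½(10 + -10)(2) = 0 cm/s
13–15 s: -10 × 2 = -20 cm/s
Δv = 51 cm/s, so v(15) = -4 + (51) = 47 cm/s.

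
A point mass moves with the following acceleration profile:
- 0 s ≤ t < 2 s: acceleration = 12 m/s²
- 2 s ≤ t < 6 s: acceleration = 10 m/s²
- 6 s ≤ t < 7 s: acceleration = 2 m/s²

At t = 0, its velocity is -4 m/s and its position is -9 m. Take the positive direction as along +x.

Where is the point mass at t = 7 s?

On each constant-a segment, Δv = aΔt and Δx = v₀Δt + ½aΔt²; chain segment to segment.
0–2 s: v starts -4 m/s; Δx = -4·2 + ½·12·2² = 16 m; v ends 20 m/s.
2–6 s: v starts 20 m/s; Δx = 20·4 + ½·10·4² = 160 m; v ends 60 m/s.
6–7 s: v starts 60 m/s; Δx = 60·1 + ½·2·1² = 61 m; v ends 62 m/s.
x(7) = -9 + Σ Δx = 228 m.

228 m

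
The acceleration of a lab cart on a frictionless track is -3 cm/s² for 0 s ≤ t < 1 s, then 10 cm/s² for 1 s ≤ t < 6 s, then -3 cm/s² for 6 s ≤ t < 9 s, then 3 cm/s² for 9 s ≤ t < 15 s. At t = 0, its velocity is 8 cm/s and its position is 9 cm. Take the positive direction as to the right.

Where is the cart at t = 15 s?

On each constant-a segment, Δv = aΔt and Δx = v₀Δt + ½aΔt²; chain segment to segment.
0–1 s: v starts 8 cm/s; Δx = 8·1 + ½·-3·1² = 6.5 cm; v ends 5 cm/s.
1–6 s: v starts 5 cm/s; Δx = 5·5 + ½·10·5² = 150 cm; v ends 55 cm/s.
6–9 s: v starts 55 cm/s; Δx = 55·3 + ½·-3·3² = 151.5 cm; v ends 46 cm/s.
9–15 s: v starts 46 cm/s; Δx = 46·6 + ½·3·6² = 330 cm; v ends 64 cm/s.
x(15) = 9 + Σ Δx = 647 cm.

647 cm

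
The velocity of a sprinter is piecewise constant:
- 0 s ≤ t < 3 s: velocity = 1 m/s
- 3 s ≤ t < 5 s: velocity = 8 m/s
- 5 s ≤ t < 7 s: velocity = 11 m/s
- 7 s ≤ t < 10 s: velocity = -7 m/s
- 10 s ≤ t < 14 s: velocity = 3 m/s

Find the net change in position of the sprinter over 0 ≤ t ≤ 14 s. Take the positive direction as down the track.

Displacement is the signed area under the v-t curve.
0–3 s: 1 × 3 = 3 m
3–5 s: 8 × 2 = 16 m
5–7 s: 11 × 2 = 22 m
7–10 s: -7 × 3 = -21 m
10–14 s: 3 × 4 = 12 m
Net displacement = 32 m

32 m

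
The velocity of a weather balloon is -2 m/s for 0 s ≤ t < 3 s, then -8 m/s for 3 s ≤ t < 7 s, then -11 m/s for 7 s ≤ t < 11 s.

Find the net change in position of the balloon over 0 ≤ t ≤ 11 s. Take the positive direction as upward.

-82 m

Displacement is the signed area under the v-t curve.
0–3 s: -2 × 3 = -6 m
3–7 s: -8 × 4 = -32 m
7–11 s: -11 × 4 = -44 m
Net displacement = -82 m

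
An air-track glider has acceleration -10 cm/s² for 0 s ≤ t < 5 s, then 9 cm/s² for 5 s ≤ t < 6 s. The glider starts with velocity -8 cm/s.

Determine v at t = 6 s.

Δv equals the area under the a-t graph; then v = v₀ + Δv.
0–5 s: -10 × 5 = -50 cm/s
5–6 s: 9 × 1 = 9 cm/s
Δv = -41 cm/s, so v(6) = -8 + (-41) = -49 cm/s.

-49 cm/s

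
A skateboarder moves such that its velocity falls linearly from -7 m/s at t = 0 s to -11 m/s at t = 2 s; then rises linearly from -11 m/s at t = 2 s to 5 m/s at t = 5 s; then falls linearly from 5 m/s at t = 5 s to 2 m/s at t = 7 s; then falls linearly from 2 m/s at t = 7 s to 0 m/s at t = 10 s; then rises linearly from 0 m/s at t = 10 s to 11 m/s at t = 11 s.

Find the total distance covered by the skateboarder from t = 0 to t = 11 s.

Total distance travelled is ∫|v| dt — sum the magnitudes of each area piece.
0–2 s: |½(-7 + -11)(2)| = 18 m
2–5 s: v = 0 at t = 4.0625 s; triangle areas 11.34375 + 2.34375 = 13.6875 m
5–7 s: |½(5 + 2)(2)| = 7 m
7–10 s: |½(2 + 0)(3)| = 3 m
10–11 s: |½(0 + 11)(1)| = 5.5 m
Total distance = 47.1875 m

47.1875 m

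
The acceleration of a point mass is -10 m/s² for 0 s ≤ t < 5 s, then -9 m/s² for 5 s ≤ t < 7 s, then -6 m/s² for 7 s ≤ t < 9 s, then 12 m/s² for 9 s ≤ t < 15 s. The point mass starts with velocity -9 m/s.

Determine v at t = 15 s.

Δv equals the area under the a-t graph; then v = v₀ + Δv.
0–5 s: -10 × 5 = -50 m/s
5–7 s: -9 × 2 = -18 m/s
7–9 s: -6 × 2 = -12 m/s
9–15 s: 12 × 6 = 72 m/s
Δv = -8 m/s, so v(15) = -9 + (-8) = -17 m/s.

-17 m/s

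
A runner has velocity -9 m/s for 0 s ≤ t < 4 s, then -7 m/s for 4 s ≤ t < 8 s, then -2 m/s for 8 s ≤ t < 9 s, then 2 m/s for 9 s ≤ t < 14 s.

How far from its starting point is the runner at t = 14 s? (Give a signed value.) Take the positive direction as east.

Net displacement equals the area under the velocity-time graph (areas below the axis count negative).
0–4 s: -9 × 4 = -36 m
4–8 s: -7 × 4 = -28 m
8–9 s: -2 × 1 = -2 m
9–14 s: 2 × 5 = 10 m
Net displacement = -56 m

-56 m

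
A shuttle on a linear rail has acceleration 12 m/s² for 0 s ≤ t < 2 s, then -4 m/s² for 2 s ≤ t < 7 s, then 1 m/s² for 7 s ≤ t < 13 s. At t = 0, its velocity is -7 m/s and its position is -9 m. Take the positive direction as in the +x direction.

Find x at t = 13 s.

On each constant-a segment, Δv = aΔt and Δx = v₀Δt + ½aΔt²; chain segment to segment.
0–2 s: v starts -7 m/s; Δx = -7·2 + ½·12·2² = 10 m; v ends 17 m/s.
2–7 s: v starts 17 m/s; Δx = 17·5 + ½·-4·5² = 35 m; v ends -3 m/s.
7–13 s: v starts -3 m/s; Δx = -3·6 + ½·1·6² = 0 m; v ends 3 m/s.
x(13) = -9 + Σ Δx = 36 m.

36 m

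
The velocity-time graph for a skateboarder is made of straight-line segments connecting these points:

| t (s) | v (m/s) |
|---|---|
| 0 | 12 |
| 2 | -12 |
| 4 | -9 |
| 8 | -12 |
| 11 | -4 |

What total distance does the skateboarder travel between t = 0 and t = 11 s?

99 m

Distance (not displacement) is the total path length: add the absolute areas under v-t.
0–2 s: v = 0 at t = 1 s; triangle areas 6 + 6 = 12 m
2–4 s: |½(-12 + -9)(2)| = 21 m
4–8 s: |½(-9 + -12)(4)| = 42 m
8–11 s: |½(-12 + -4)(3)| = 24 m
Total distance = 99 m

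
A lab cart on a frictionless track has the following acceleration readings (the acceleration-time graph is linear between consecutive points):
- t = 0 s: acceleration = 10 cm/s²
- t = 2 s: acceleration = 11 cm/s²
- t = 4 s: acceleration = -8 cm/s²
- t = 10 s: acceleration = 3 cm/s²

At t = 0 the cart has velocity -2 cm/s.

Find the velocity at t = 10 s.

Δv equals the area under the a-t graph; then v = v₀ + Δv.
0–2 s: ½(10 + 11)(2) = 21 cm/s
2–4 s: ½(11 + -8)(2) = 3 cm/s
4–10 s: ½(-8 + 3)(6) = -15 cm/s
Δv = 9 cm/s, so v(10) = -2 + (9) = 7 cm/s.

7 cm/s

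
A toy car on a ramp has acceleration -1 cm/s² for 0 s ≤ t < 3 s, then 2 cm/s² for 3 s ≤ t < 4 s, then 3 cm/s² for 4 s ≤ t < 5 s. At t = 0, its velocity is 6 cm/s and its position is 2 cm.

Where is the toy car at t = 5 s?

On each constant-a segment, Δv = aΔt and Δx = v₀Δt + ½aΔt²; chain segment to segment.
0–3 s: v starts 6 cm/s; Δx = 6·3 + ½·-1·3² = 13.5 cm; v ends 3 cm/s.
3–4 s: v starts 3 cm/s; Δx = 3·1 + ½·2·1² = 4 cm; v ends 5 cm/s.
4–5 s: v starts 5 cm/s; Δx = 5·1 + ½·3·1² = 6.5 cm; v ends 8 cm/s.
x(5) = 2 + Σ Δx = 26 cm.

26 cm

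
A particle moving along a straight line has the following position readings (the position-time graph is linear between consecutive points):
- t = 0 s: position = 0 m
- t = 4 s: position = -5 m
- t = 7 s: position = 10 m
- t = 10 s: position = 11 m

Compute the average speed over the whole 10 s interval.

Average speed = (total path length)/(elapsed time); on a piecewise-linear x-t graph the path length is Σ|Δx|.
0–4 s: |Δx| = |-5 − 0| = 5 m
4–7 s: |Δx| = |10 − -5| = 15 m
7–10 s: |Δx| = |11 − 10| = 1 m
Total path = 21 m; average speed = 21/10 = 2.1 m/s.

2.1 m/s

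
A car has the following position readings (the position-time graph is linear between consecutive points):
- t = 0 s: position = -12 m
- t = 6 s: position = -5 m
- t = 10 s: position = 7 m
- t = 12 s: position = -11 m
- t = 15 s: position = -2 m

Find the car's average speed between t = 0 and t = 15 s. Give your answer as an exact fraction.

46/15 m/s

Average speed = (total path length)/(elapsed time); on a piecewise-linear x-t graph the path length is Σ|Δx|.
0–6 s: |Δx| = |-5 − -12| = 7 m
6–10 s: |Δx| = |7 − -5| = 12 m
10–12 s: |Δx| = |-11 − 7| = 18 m
12–15 s: |Δx| = |-2 − -11| = 9 m
Total path = 46 m; average speed = 46/15 = 46/15 m/s.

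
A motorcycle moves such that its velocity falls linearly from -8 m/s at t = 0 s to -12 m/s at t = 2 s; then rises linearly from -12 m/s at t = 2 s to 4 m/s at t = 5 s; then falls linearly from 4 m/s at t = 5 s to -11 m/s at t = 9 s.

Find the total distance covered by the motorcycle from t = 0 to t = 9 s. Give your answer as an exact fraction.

Distance (not displacement) is the total path length: add the absolute areas under v-t.
0–2 s: |½(-8 + -12)(2)| = 20 m
2–5 s: v = 0 at t = 4.25 s; triangle areas 13.5 + 1.5 = 15 m
5–9 s: v = 0 at t = 91/15 s; triangle areas 32/15 + 242/15 = 274/15 m
Total distance = 799/15 m

799/15 m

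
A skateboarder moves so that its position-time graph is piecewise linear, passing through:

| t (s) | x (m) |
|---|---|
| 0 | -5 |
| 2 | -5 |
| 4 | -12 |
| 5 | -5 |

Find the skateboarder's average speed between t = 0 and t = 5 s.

2.8 m/s

Average speed = (total path length)/(elapsed time); on a piecewise-linear x-t graph the path length is Σ|Δx|.
0–2 s: |Δx| = |-5 − -5| = 0 m
2–4 s: |Δx| = |-12 − -5| = 7 m
4–5 s: |Δx| = |-5 − -12| = 7 m
Total path = 14 m; average speed = 14/5 = 2.8 m/s.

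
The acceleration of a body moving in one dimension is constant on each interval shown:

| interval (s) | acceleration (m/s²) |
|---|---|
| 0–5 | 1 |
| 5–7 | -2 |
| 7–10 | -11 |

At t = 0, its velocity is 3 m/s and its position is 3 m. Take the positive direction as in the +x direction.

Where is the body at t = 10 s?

On each constant-a segment, Δv = aΔt and Δx = v₀Δt + ½aΔt²; chain segment to segment.
0–5 s: v starts 3 m/s; Δx = 3·5 + ½·1·5² = 27.5 m; v ends 8 m/s.
5–7 s: v starts 8 m/s; Δx = 8·2 + ½·-2·2² = 12 m; v ends 4 m/s.
7–10 s: v starts 4 m/s; Δx = 4·3 + ½·-11·3² = -37.5 m; v ends -29 m/s.
x(10) = 3 + Σ Δx = 5 m.

5 m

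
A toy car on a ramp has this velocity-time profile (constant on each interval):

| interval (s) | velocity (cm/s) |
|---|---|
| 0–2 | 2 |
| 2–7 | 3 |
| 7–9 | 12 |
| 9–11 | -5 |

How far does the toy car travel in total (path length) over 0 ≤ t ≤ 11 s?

53 cm

Total distance travelled is ∫|v| dt — sum the magnitudes of each area piece.
0–2 s: |2| × 2 = 4 cm
2–7 s: |3| × 5 = 15 cm
7–9 s: |12| × 2 = 24 cm
9–11 s: |-5| × 2 = 10 cm
Total distance = 53 cm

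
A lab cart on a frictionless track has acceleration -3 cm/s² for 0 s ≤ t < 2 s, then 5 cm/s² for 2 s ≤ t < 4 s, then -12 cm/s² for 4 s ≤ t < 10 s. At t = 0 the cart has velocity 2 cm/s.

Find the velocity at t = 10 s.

-66 cm/s

Δv equals the area under the a-t graph; then v = v₀ + Δv.
0–2 s: -3 × 2 = -6 cm/s
2–4 s: 5 × 2 = 10 cm/s
4–10 s: -12 × 6 = -72 cm/s
Δv = -68 cm/s, so v(10) = 2 + (-68) = -66 cm/s.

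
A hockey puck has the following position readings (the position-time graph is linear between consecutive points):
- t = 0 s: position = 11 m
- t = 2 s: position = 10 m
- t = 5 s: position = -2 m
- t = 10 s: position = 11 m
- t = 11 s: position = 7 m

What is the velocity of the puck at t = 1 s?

Velocity is the slope of the x-t graph on 0–2 s: (10 − 11)/(2 − 0) = -0.5 m/s.

-0.5 m/s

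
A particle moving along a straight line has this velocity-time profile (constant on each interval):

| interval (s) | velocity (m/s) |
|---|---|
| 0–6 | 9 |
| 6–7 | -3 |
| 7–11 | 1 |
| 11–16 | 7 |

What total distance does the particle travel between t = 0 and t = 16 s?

Distance (not displacement) is the total path length: add the absolute areas under v-t.
0–6 s: |9| × 6 = 54 m
6–7 s: |-3| × 1 = 3 m
7–11 s: |1| × 4 = 4 m
11–16 s: |7| × 5 = 35 m
Total distance = 96 m

96 m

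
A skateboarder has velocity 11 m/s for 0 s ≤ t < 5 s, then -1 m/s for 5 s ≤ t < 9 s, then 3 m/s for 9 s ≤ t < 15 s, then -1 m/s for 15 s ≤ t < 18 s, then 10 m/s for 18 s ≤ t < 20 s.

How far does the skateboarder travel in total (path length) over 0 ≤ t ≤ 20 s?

100 m

Distance (not displacement) is the total path length: add the absolute areas under v-t.
0–5 s: |11| × 5 = 55 m
5–9 s: |-1| × 4 = 4 m
9–15 s: |3| × 6 = 18 m
15–18 s: |-1| × 3 = 3 m
18–20 s: |10| × 2 = 20 m
Total distance = 100 m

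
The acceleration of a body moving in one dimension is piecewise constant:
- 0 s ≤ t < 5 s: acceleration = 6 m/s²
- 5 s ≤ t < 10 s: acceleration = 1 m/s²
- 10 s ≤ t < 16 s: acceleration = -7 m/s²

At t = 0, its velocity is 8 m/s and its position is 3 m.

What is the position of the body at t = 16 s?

On each constant-a segment, Δv = aΔt and Δx = v₀Δt + ½aΔt²; chain segment to segment.
0–5 s: v starts 8 m/s; Δx = 8·5 + ½·6·5² = 115 m; v ends 38 m/s.
5–10 s: v starts 38 m/s; Δx = 38·5 + ½·1·5² = 202.5 m; v ends 43 m/s.
10–16 s: v starts 43 m/s; Δx = 43·6 + ½·-7·6² = 132 m; v ends 1 m/s.
x(16) = 3 + Σ Δx = 452.5 m.

452.5 m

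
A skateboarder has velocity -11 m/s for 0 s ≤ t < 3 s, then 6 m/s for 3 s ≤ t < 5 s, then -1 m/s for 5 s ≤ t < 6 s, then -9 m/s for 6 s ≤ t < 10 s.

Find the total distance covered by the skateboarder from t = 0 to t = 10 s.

Total distance travelled is ∫|v| dt — sum the magnitudes of each area piece.
0–3 s: |-11| × 3 = 33 m
3–5 s: |6| × 2 = 12 m
5–6 s: |-1| × 1 = 1 m
6–10 s: |-9| × 4 = 36 m
Total distance = 82 m

82 m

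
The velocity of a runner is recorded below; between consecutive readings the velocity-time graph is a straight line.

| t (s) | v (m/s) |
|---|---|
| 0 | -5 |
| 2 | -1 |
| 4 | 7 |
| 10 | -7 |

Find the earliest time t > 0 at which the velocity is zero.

v changes sign on 2–4 s (from -1 to 7); the graph is linear there, so v = 0 at t = 2 + (1)·(4 − 2)/(7 − -1) = 2.25 s.

t = 2.25 s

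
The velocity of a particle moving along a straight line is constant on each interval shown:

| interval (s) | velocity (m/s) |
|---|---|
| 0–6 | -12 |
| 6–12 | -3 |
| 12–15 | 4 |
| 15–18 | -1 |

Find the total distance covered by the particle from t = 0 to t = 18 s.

Total distance travelled is ∫|v| dt — sum the magnitudes of each area piece.
0–6 s: |-12| × 6 = 72 m
6–12 s: |-3| × 6 = 18 m
12–15 s: |4| × 3 = 12 m
15–18 s: |-1| × 3 = 3 m
Total distance = 105 m

105 m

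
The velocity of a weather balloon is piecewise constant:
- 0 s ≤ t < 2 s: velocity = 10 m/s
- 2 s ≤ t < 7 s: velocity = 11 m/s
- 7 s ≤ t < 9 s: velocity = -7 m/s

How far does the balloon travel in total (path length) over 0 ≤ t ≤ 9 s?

Distance (not displacement) is the total path length: add the absolute areas under v-t.
0–2 s: |10| × 2 = 20 m
2–7 s: |11| × 5 = 55 m
7–9 s: |-7| × 2 = 14 m
Total distance = 89 m

89 m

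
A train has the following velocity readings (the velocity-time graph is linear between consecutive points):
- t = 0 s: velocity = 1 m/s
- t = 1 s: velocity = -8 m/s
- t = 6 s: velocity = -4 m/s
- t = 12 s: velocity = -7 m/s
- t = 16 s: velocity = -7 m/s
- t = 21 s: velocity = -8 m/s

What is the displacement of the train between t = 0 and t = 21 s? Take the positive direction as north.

-132 m

Displacement is the signed area under the v-t curve.
0–1 s: ½(1 + -8)(1) = -3.5 m
1–6 s: ½(-8 + -4)(5) = -30 m
6–12 s: ½(-4 + -7)(6) = -33 m
12–16 s: -7 × 4 = -28 m
16–21 s: ½(-7 + -8)(5) = -37.5 m
Net displacement = -132 m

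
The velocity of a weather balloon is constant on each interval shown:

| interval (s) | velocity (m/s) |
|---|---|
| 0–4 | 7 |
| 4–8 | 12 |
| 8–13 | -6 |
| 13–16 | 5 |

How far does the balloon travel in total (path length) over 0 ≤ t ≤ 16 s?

121 m

Distance (not displacement) is the total path length: add the absolute areas under v-t.
0–4 s: |7| × 4 = 28 m
4–8 s: |12| × 4 = 48 m
8–13 s: |-6| × 5 = 30 m
13–16 s: |5| × 3 = 15 m
Total distance = 121 m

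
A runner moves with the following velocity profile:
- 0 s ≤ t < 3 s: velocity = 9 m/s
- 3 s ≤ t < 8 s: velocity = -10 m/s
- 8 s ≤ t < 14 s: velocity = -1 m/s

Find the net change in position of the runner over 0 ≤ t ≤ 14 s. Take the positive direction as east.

-29 m

Displacement is the signed area under the v-t curve.
0–3 s: 9 × 3 = 27 m
3–8 s: -10 × 5 = -50 m
8–14 s: -1 × 6 = -6 m
Net displacement = -29 m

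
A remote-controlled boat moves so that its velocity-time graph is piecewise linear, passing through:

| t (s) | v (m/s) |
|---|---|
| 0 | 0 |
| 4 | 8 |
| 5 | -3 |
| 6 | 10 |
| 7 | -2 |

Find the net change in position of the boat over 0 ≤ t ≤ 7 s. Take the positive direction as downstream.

Net displacement equals the area under the velocity-time graph (areas below the axis count negative).
0–4 s: ½(0 + 8)(4) = 16 m
4–5 s: ½(8 + -3)(1) = 2.5 m
5–6 s: ½(-3 + 10)(1) = 3.5 m
6–7 s: ½(10 + -2)(1) = 4 m
Net displacement = 26 m

26 m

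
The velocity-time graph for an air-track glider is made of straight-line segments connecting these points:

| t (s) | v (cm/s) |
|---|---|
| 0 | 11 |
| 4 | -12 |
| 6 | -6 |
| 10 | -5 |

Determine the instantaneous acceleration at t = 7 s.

Acceleration is the slope of the v-t graph on 6–10 s: (-5 − -6)/(10 − 6) = 0.25 cm/s².

0.25 cm/s²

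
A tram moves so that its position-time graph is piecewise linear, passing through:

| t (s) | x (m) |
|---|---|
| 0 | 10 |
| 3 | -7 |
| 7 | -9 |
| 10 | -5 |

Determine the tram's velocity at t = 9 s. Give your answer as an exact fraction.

4/3 m/s

Velocity is the slope of the x-t graph on 7–10 s: (-5 − -9)/(10 − 7) = 4/3 m/s.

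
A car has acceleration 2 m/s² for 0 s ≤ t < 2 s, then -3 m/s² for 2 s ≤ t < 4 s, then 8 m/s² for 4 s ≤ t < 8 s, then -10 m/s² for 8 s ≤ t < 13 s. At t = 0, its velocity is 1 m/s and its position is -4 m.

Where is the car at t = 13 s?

On each constant-a segment, Δv = aΔt and Δx = v₀Δt + ½aΔt²; chain segment to segment.
0–2 s: v starts 1 m/s; Δx = 1·2 + ½·2·2² = 6 m; v ends 5 m/s.
2–4 s: v starts 5 m/s; Δx = 5·2 + ½·-3·2² = 4 m; v ends -1 m/s.
4–8 s: v starts -1 m/s; Δx = -1·4 + ½·8·4² = 60 m; v ends 31 m/s.
8–13 s: v starts 31 m/s; Δx = 31·5 + ½·-10·5² = 30 m; v ends -19 m/s.
x(13) = -4 + Σ Δx = 96 m.

96 m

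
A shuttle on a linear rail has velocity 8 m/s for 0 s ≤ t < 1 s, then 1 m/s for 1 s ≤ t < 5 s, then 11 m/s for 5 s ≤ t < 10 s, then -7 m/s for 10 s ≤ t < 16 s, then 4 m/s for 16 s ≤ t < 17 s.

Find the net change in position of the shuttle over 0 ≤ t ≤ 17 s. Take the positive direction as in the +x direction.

Displacement is the signed area under the v-t curve.
0–1 s: 8 × 1 = 8 m
1–5 s: 1 × 4 = 4 m
5–10 s: 11 × 5 = 55 m
10–16 s: -7 × 6 = -42 m
16–17 s: 4 × 1 = 4 m
Net displacement = 29 m

29 m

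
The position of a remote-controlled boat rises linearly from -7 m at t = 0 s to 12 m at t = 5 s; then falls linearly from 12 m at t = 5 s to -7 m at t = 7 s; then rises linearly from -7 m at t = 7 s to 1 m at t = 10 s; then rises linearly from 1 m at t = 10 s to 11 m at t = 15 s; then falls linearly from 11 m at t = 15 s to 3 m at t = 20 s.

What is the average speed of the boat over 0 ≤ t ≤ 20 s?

Average speed = (total path length)/(elapsed time); on a piecewise-linear x-t graph the path length is Σ|Δx|.
0–5 s: |Δx| = |12 − -7| = 19 m
5–7 s: |Δx| = |-7 − 12| = 19 m
7–10 s: |Δx| = |1 − -7| = 8 m
10–15 s: |Δx| = |11 − 1| = 10 m
15–20 s: |Δx| = |3 − 11| = 8 m
Total path = 64 m; average speed = 64/20 = 3.2 m/s.

3.2 m/s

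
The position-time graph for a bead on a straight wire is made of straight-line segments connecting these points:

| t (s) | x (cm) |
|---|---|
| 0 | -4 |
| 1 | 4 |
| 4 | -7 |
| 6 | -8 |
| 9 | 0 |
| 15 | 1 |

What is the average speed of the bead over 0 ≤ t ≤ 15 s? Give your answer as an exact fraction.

29/15 cm/s

Average speed = (total path length)/(elapsed time); on a piecewise-linear x-t graph the path length is Σ|Δx|.
0–1 s: |Δx| = |4 − -4| = 8 cm
1–4 s: |Δx| = |-7 − 4| = 11 cm
4–6 s: |Δx| = |-8 − -7| = 1 cm
6–9 s: |Δx| = |0 − -8| = 8 cm
9–15 s: |Δx| = |1 − 0| = 1 cm
Total path = 29 cm; average speed = 29/15 = 29/15 cm/s.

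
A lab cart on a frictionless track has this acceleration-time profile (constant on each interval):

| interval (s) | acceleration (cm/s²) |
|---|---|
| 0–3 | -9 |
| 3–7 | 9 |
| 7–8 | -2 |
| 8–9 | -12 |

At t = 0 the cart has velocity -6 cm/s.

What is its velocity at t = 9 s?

-11 cm/s

Δv equals the area under the a-t graph; then v = v₀ + Δv.
0–3 s: -9 × 3 = -27 cm/s
3–7 s: 9 × 4 = 36 cm/s
7–8 s: -2 × 1 = -2 cm/s
8–9 s: -12 × 1 = -12 cm/s
Δv = -5 cm/s, so v(9) = -6 + (-5) = -11 cm/s.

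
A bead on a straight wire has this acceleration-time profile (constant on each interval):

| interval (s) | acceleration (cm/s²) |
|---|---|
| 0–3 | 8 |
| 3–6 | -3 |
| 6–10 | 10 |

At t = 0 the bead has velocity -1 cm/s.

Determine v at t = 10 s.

54 cm/s

Δv equals the area under the a-t graph; then v = v₀ + Δv.
0–3 s: 8 × 3 = 24 cm/s
3–6 s: -3 × 3 = -9 cm/s
6–10 s: 10 × 4 = 40 cm/s
Δv = 55 cm/s, so v(10) = -1 + (55) = 54 cm/s.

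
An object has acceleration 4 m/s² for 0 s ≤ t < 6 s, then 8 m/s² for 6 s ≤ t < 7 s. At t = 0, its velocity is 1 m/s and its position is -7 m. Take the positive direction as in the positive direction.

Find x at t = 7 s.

On each constant-a segment, Δv = aΔt and Δx = v₀Δt + ½aΔt²; chain segment to segment.
0–6 s: v starts 1 m/s; Δx = 1·6 + ½·4·6² = 78 m; v ends 25 m/s.
6–7 s: v starts 25 m/s; Δx = 25·1 + ½·8·1² = 29 m; v ends 33 m/s.
x(7) = -7 + Σ Δx = 100 m.

100 m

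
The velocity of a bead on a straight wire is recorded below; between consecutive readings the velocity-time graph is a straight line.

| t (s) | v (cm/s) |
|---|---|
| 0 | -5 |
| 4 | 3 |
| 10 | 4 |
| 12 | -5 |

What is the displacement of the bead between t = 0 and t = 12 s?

16 cm

Displacement is the signed area under the v-t curve.
0–4 s: ½(-5 + 3)(4) = -4 cm
4–10 s: ½(3 + 4)(6) = 21 cm
10–12 s: ½(4 + -5)(2) = -1 cm
Net displacement = 16 cm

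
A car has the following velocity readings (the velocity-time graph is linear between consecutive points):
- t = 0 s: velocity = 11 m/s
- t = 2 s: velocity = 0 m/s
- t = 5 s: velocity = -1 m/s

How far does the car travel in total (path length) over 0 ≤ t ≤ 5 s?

Distance (not displacement) is the total path length: add the absolute areas under v-t.
0–2 s: |½(11 + 0)(2)| = 11 m
2–5 s: |½(0 + -1)(3)| = 1.5 m
Total distance = 12.5 m

12.5 m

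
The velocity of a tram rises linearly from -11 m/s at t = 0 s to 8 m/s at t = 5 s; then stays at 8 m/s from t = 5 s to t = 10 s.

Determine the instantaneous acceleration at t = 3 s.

Acceleration is the slope of the v-t graph on 0–5 s: (8 − -11)/(5 − 0) = 3.8 m/s².

3.8 m/s²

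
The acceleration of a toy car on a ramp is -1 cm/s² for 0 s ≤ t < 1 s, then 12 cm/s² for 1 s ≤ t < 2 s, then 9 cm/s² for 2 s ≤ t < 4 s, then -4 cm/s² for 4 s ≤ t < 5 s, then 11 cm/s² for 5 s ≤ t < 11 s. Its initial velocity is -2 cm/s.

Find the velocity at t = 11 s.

89 cm/s

Δv equals the area under the a-t graph; then v = v₀ + Δv.
0–1 s: -1 × 1 = -1 cm/s
1–2 s: 12 × 1 = 12 cm/s
2–4 s: 9 × 2 = 18 cm/s
4–5 s: -4 × 1 = -4 cm/s
5–11 s: 11 × 6 = 66 cm/s
Δv = 91 cm/s, so v(11) = -2 + (91) = 89 cm/s.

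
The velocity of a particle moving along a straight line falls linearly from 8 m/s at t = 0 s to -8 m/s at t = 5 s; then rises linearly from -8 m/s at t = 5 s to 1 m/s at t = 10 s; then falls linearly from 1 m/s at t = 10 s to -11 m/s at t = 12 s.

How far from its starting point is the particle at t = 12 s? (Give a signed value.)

Displacement is the signed area under the v-t curve.
0–5 s: ½(8 + -8)(5) = 0 m
5–10 s: ½(-8 + 1)(5) = -17.5 m
10–12 s: ½(1 + -11)(2) = -10 m
Net displacement = -27.5 m

-27.5 m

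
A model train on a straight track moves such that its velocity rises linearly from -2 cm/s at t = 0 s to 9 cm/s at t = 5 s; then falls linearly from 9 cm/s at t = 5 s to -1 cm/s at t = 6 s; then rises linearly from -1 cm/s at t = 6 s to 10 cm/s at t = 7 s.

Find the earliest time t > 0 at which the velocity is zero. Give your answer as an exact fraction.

v changes sign on 0–5 s (from -2 to 9); the graph is linear there, so v = 0 at t = 0 + (2)·(5 − 0)/(9 − -2) = 10/11 s.

t = 10/11 s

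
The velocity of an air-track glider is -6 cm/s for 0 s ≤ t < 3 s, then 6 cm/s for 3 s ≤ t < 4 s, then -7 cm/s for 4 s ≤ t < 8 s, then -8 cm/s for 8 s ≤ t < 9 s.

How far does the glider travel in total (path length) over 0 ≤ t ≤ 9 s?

Distance (not displacement) is the total path length: add the absolute areas under v-t.
0–3 s: |-6| × 3 = 18 cm
3–4 s: |6| × 1 = 6 cm
4–8 s: |-7| × 4 = 28 cm
8–9 s: |-8| × 1 = 8 cm
Total distance = 60 cm

60 cm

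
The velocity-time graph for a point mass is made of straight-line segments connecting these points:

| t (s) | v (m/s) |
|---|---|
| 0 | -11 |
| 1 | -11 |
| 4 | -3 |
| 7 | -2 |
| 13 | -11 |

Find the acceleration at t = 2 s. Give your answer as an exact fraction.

8/3 m/s²

Acceleration is the slope of the v-t graph on 1–4 s: (-3 − -11)/(4 − 1) = 8/3 m/s².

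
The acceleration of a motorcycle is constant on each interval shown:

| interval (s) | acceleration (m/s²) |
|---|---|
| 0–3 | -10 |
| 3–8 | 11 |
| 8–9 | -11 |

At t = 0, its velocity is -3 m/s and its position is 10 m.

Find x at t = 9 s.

On each constant-a segment, Δv = aΔt and Δx = v₀Δt + ½aΔt²; chain segment to segment.
0–3 s: v starts -3 m/s; Δx = -3·3 + ½·-10·3² = -54 m; v ends -33 m/s.
3–8 s: v starts -33 m/s; Δx = -33·5 + ½·11·5² = -27.5 m; v ends 22 m/s.
8–9 s: v starts 22 m/s; Δx = 22·1 + ½·-11·1² = 16.5 m; v ends 11 m/s.
x(9) = 10 + Σ Δx = -55 m.

-55 m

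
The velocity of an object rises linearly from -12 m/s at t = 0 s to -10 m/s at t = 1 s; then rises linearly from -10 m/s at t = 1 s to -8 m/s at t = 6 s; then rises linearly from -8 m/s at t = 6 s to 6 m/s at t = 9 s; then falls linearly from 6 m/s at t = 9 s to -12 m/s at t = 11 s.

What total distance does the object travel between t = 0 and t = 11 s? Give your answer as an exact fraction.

Distance (not displacement) is the total path length: add the absolute areas under v-t.
0–1 s: |½(-12 + -10)(1)| = 11 m
1–6 s: |½(-10 + -8)(5)| = 45 m
6–9 s: v = 0 at t = 54/7 s; triangle areas 48/7 + 27/7 = 75/7 m
9–11 s: v = 0 at t = 29/3 s; triangle areas 2 + 8 = 10 m
Total distance = 537/7 m

537/7 m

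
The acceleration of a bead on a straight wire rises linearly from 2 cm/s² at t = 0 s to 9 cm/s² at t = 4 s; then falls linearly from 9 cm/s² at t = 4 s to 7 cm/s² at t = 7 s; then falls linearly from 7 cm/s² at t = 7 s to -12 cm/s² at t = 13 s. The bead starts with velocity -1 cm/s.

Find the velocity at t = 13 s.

Δv equals the area under the a-t graph; then v = v₀ + Δv.
0–4 s: ½(2 + 9)(4) = 22 cm/s
4–7 s: ½(9 + 7)(3) = 24 cm/s
7–13 s: ½(7 + -12)(6) = -15 cm/s
Δv = 31 cm/s, so v(13) = -1 + (31) = 30 cm/s.

30 cm/s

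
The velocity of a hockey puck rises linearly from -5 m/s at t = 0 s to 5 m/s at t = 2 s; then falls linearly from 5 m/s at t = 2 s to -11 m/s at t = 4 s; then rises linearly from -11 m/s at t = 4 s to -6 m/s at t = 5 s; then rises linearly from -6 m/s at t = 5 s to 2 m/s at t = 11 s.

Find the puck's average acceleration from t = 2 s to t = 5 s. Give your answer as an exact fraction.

-11/3 m/s²

Average acceleration = Δv/Δt = (-6 − 5)/(5 − 2) = -11/3 m/s².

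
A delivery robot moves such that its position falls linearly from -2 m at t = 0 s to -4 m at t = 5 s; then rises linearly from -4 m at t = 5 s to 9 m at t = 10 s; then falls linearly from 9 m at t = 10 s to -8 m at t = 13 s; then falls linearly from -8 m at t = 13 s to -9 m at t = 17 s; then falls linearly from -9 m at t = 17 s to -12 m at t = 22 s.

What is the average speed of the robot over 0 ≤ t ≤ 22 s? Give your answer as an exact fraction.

Average speed = (total path length)/(elapsed time); on a piecewise-linear x-t graph the path length is Σ|Δx|.
0–5 s: |Δx| = |-4 − -2| = 2 m
5–10 s: |Δx| = |9 − -4| = 13 m
10–13 s: |Δx| = |-8 − 9| = 17 m
13–17 s: |Δx| = |-9 − -8| = 1 m
17–22 s: |Δx| = |-12 − -9| = 3 m
Total path = 36 m; average speed = 36/22 = 18/11 m/s.

18/11 m/s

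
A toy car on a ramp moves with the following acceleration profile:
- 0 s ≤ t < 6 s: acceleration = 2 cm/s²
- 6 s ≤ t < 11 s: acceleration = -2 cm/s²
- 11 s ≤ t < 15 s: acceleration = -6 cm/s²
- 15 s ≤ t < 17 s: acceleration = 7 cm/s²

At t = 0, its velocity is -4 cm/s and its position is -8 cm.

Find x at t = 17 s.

On each constant-a segment, Δv = aΔt and Δx = v₀Δt + ½aΔt²; chain segment to segment.
0–6 s: v starts -4 cm/s; Δx = -4·6 + ½·2·6² = 12 cm; v ends 8 cm/s.
6–11 s: v starts 8 cm/s; Δx = 8·5 + ½·-2·5² = 15 cm; v ends -2 cm/s.
11–15 s: v starts -2 cm/s; Δx = -2·4 + ½·-6·4² = -56 cm; v ends -26 cm/s.
15–17 s: v starts -26 cm/s; Δx = -26·2 + ½·7·2² = -38 cm; v ends -12 cm/s.
x(17) = -8 + Σ Δx = -75 cm.

-75 cm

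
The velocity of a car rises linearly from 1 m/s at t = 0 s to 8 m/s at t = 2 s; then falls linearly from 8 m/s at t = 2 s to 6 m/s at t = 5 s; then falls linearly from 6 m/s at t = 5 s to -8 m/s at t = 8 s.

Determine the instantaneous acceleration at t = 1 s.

Acceleration is the slope of the v-t graph on 0–2 s: (8 − 1)/(2 − 0) = 3.5 m/s².

3.5 m/s²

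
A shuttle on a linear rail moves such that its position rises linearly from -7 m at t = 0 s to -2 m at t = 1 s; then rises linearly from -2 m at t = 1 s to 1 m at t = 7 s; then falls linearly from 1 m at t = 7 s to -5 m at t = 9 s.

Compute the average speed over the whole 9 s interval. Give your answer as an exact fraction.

14/9 m/s

Average speed = (total path length)/(elapsed time); on a piecewise-linear x-t graph the path length is Σ|Δx|.
0–1 s: |Δx| = |-2 − -7| = 5 m
1–7 s: |Δx| = |1 − -2| = 3 m
7–9 s: |Δx| = |-5 − 1| = 6 m
Total path = 14 m; average speed = 14/9 = 14/9 m/s.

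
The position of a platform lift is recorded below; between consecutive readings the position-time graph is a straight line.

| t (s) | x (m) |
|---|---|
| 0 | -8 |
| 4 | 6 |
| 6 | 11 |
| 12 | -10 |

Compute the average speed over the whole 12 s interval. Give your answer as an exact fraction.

10/3 m/s

Average speed = (total path length)/(elapsed time); on a piecewise-linear x-t graph the path length is Σ|Δx|.
0–4 s: |Δx| = |6 − -8| = 14 m
4–6 s: |Δx| = |11 − 6| = 5 m
6–12 s: |Δx| = |-10 − 11| = 21 m
Total path = 40 m; average speed = 40/12 = 10/3 m/s.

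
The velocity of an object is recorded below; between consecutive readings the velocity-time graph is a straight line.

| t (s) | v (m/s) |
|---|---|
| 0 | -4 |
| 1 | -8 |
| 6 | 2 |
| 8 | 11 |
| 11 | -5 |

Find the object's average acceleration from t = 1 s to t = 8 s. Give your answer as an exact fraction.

Average acceleration = Δv/Δt = (11 − -8)/(8 − 1) = 19/7 m/s².

19/7 m/s²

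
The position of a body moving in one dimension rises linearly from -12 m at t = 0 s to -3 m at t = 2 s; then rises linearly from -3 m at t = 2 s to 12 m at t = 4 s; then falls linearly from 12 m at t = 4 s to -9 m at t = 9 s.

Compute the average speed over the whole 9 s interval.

5 m/s

Average speed = (total path length)/(elapsed time); on a piecewise-linear x-t graph the path length is Σ|Δx|.
0–2 s: |Δx| = |-3 − -12| = 9 m
2–4 s: |Δx| = |12 − -3| = 15 m
4–9 s: |Δx| = |-9 − 12| = 21 m
Total path = 45 m; average speed = 45/9 = 5 m/s.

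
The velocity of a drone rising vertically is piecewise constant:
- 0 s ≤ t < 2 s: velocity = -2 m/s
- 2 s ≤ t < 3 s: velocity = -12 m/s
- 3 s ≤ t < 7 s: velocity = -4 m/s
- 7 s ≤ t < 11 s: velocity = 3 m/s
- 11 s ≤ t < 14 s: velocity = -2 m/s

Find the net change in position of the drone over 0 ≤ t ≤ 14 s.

Net displacement equals the area under the velocity-time graph (areas below the axis count negative).
0–2 s: -2 × 2 = -4 m
2–3 s: -12 × 1 = -12 m
3–7 s: -4 × 4 = -16 m
7–11 s: 3 × 4 = 12 m
11–14 s: -2 × 3 = -6 m
Net displacement = -26 m

-26 m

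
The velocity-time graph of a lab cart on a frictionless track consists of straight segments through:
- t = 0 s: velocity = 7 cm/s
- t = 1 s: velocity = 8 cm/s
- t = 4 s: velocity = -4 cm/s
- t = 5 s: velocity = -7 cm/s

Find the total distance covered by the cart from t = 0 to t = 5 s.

23 cm

Total distance travelled is ∫|v| dt — sum the magnitudes of each area piece.
0–1 s: |½(7 + 8)(1)| = 7.5 cm
1–4 s: v = 0 at t = 3 s; triangle areas 8 + 2 = 10 cm
4–5 s: |½(-4 + -7)(1)| = 5.5 cm
Total distance = 23 cm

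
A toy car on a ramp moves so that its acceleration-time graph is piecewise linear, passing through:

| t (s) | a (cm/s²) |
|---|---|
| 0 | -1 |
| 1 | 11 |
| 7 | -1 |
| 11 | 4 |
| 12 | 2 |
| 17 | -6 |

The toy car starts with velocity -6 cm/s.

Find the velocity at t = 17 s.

Δv equals the area under the a-t graph; then v = v₀ + Δv.
0–1 s: ½(-1 + 11)(1) = 5 cm/s
1–7 s: ½(11 + -1)(6) = 30 cm/s
7–11 s: ½(-1 + 4)(4) = 6 cm/s
11–12 s: ½(4 + 2)(1) = 3 cm/s
12–17 s: ½(2 + -6)(5) = -10 cm/s
Δv = 34 cm/s, so v(17) = -6 + (34) = 28 cm/s.

28 cm/s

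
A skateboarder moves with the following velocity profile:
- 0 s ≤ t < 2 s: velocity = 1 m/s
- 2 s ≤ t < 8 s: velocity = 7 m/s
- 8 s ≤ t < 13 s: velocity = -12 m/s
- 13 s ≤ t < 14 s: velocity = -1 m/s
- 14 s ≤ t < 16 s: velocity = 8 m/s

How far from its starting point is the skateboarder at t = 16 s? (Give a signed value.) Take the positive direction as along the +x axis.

-1 m

Displacement is the signed area under the v-t curve.
0–2 s: 1 × 2 = 2 m
2–8 s: 7 × 6 = 42 m
8–13 s: -12 × 5 = -60 m
13–14 s: -1 × 1 = -1 m
14–16 s: 8 × 2 = 16 m
Net displacement = -1 m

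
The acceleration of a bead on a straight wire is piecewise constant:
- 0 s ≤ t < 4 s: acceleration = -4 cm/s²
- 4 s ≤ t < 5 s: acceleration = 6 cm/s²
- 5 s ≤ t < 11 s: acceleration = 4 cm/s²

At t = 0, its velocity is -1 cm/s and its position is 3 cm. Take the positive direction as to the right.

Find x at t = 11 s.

-41 cm

On each constant-a segment, Δv = aΔt and Δx = v₀Δt + ½aΔt²; chain segment to segment.
0–4 s: v starts -1 cm/s; Δx = -1·4 + ½·-4·4² = -36 cm; v ends -17 cm/s.
4–5 s: v starts -17 cm/s; Δx = -17·1 + ½·6·1² = -14 cm; v ends -11 cm/s.
5–11 s: v starts -11 cm/s; Δx = -11·6 + ½·4·6² = 6 cm; v ends 13 cm/s.
x(11) = 3 + Σ Δx = -41 cm.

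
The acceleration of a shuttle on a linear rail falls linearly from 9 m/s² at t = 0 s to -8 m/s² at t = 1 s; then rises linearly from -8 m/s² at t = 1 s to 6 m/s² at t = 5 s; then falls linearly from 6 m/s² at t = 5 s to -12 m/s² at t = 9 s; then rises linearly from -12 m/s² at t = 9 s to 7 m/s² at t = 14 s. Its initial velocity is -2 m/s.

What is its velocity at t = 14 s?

-30 m/s

Δv equals the area under the a-t graph; then v = v₀ + Δv.
0–1 s: ½(9 + -8)(1) = 0.5 m/s
1–5 s: ½(-8 + 6)(4) = -4 m/s
5–9 s: ½(6 + -12)(4) = -12 m/s
9–14 s: ½(-12 + 7)(5) = -12.5 m/s
Δv = -28 m/s, so v(14) = -2 + (-28) = -30 m/s.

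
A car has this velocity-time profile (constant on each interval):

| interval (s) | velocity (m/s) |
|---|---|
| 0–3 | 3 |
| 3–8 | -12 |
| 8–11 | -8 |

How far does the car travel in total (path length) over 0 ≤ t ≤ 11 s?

93 m

Total distance travelled is ∫|v| dt — sum the magnitudes of each area piece.
0–3 s: |3| × 3 = 9 m
3–8 s: |-12| × 5 = 60 m
8–11 s: |-8| × 3 = 24 m
Total distance = 93 m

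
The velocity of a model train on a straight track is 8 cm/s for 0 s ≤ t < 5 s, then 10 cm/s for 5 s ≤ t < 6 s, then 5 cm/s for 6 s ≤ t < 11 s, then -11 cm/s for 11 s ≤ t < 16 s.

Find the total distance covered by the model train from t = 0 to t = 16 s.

Total distance travelled is ∫|v| dt — sum the magnitudes of each area piece.
0–5 s: |8| × 5 = 40 cm
5–6 s: |10| × 1 = 10 cm
6–11 s: |5| × 5 = 25 cm
11–16 s: |-11| × 5 = 55 cm
Total distance = 130 cm

130 cm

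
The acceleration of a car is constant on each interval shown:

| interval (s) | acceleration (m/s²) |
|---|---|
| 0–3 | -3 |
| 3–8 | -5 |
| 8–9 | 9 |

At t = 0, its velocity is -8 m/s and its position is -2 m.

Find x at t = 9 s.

-224.5 m

On each constant-a segment, Δv = aΔt and Δx = v₀Δt + ½aΔt²; chain segment to segment.
0–3 s: v starts -8 m/s; Δx = -8·3 + ½·-3·3² = -37.5 m; v ends -17 m/s.
3–8 s: v starts -17 m/s; Δx = -17·5 + ½·-5·5² = -147.5 m; v ends -42 m/s.
8–9 s: v starts -42 m/s; Δx = -42·1 + ½·9·1² = -37.5 m; v ends -33 m/s.
x(9) = -2 + Σ Δx = -224.5 m.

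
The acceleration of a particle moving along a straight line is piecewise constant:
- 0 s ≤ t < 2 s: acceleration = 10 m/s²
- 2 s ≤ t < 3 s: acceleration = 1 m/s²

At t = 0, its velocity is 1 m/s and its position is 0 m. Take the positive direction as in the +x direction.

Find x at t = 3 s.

On each constant-a segment, Δv = aΔt and Δx = v₀Δt + ½aΔt²; chain segment to segment.
0–2 s: v starts 1 m/s; Δx = 1·2 + ½·10·2² = 22 m; v ends 21 m/s.
2–3 s: v starts 21 m/s; Δx = 21·1 + ½·1·1² = 21.5 m; v ends 22 m/s.
x(3) = 0 + Σ Δx = 43.5 m.

43.5 m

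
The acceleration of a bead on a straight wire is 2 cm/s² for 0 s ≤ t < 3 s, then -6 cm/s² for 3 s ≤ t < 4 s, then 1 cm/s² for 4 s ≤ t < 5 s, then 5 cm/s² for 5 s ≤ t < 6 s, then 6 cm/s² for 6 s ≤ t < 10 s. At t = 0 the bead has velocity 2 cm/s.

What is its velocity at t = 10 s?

Δv equals the area under the a-t graph; then v = v₀ + Δv.
0–3 s: 2 × 3 = 6 cm/s
3–4 s: -6 × 1 = -6 cm/s
4–5 s: 1 × 1 = 1 cm/s
5–6 s: 5 × 1 = 5 cm/s
6–10 s: 6 × 4 = 24 cm/s
Δv = 30 cm/s, so v(10) = 2 + (30) = 32 cm/s.

32 cm/s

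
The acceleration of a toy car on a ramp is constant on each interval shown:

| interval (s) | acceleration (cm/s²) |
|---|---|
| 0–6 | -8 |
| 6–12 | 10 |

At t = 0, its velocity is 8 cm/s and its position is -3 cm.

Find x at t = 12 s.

On each constant-a segment, Δv = aΔt and Δx = v₀Δt + ½aΔt²; chain segment to segment.
0–6 s: v starts 8 cm/s; Δx = 8·6 + ½·-8·6² = -96 cm; v ends -40 cm/s.
6–12 s: v starts -40 cm/s; Δx = -40·6 + ½·10·6² = -60 cm; v ends 20 cm/s.
x(12) = -3 + Σ Δx = -159 cm.

-159 cm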